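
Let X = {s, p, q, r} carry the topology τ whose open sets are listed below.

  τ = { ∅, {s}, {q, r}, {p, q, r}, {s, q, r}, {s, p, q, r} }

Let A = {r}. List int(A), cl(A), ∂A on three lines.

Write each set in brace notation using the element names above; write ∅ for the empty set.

int(A) = ∅
cl(A)  = {p, q, r}
∂A     = {p, q, r}

open subsets of A: ∅; so int(A) = ∅
closure: X∖int(X∖A) = X∖{s} = {p, q, r}
∂A = {p, q, r} minus ∅ = {p, q, r}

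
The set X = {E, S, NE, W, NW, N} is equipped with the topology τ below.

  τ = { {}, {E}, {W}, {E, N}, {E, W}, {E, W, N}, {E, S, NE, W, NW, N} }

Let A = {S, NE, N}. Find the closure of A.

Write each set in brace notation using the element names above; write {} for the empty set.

{S, NE, NW, N}

X∖A={E, W, NW}, int(X∖A)={E, W}, hence cl(A)={S, NE, NW, N}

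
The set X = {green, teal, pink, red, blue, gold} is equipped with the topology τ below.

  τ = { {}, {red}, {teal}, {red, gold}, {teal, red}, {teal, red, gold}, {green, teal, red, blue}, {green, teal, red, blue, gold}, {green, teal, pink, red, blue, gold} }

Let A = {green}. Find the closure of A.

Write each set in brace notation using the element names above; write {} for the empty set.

closure: X∖int(X∖A) = X∖{teal, red, gold} = {green, pink, blue}

{green, pink, blue}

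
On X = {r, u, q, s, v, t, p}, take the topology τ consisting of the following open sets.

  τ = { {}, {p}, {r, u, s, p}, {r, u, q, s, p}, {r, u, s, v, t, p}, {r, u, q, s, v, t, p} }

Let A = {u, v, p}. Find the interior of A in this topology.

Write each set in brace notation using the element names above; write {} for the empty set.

{p}

U open, U⊆A: {}, {p}. int(A) = ⋃ = {p}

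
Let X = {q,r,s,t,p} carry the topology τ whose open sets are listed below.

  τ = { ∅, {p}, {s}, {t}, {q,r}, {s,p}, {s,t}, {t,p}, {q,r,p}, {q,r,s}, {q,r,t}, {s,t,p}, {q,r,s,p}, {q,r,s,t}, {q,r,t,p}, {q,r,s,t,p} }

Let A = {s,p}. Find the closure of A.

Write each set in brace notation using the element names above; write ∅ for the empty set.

X∖A={q,r,t}, int(X∖A)={q,r,t}, hence cl(A)={s,p}

{s,p}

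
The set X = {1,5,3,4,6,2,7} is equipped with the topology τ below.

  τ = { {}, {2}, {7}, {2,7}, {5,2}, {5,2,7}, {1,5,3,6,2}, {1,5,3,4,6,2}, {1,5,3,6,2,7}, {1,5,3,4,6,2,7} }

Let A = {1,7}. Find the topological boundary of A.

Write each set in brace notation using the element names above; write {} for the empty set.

{1,3,4,6}

open subsets of A: {}, {7}; so int(A) = {7}
closure: X∖int(X∖A) = X∖{5,2} = {1,3,4,6,7}
∂A = {1,3,4,6,7} minus {7} = {1,3,4,6}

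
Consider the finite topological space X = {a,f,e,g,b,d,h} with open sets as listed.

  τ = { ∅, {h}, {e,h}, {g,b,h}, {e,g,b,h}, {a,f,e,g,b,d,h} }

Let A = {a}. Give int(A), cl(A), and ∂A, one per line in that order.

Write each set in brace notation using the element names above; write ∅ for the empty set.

int(A) = ∅
cl(A)  = {a,f,d}
∂A     = {a,f,d}

open subsets of A: ∅; so int(A) = ∅
closure: X∖int(X∖A) = X∖{e,g,b,h} = {a,f,d}
∂A = {a,f,d} minus ∅ = {a,f,d}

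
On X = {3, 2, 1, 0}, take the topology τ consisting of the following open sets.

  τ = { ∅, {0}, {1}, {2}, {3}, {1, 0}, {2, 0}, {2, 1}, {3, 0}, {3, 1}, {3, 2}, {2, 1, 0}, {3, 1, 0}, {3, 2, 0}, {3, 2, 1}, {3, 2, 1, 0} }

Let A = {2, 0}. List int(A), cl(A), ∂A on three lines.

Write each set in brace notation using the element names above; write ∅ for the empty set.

int(A) = {2, 0}
cl(A)  = {2, 0}
∂A     = ∅

opens ⊆ A: ∅, {0}, {2}, {2, 0}; union → int = {2, 0}
complement {3, 1}; its interior {3, 1}; cl(A) = X∖{3, 1} = {2, 0}
boundary = {2, 0} ∖ {2, 0} = ∅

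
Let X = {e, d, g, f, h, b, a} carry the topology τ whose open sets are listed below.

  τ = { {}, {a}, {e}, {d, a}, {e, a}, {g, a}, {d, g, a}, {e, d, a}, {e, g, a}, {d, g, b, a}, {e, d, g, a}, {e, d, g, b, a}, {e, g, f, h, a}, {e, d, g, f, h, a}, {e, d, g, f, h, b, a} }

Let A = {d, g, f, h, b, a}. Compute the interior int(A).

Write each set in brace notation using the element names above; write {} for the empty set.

interior: largest open inside A is {d, g, b, a} (from {}, {a}, {d, a}, {g, a}, {d, g, a}, {d, g, b, a})

{d, g, b, a}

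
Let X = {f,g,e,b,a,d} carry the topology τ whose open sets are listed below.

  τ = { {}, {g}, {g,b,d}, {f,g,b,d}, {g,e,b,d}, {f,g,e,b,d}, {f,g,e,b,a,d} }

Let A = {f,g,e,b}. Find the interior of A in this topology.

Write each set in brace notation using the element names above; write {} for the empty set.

{g}

open subsets of A: {}, {g}; so int(A) = {g}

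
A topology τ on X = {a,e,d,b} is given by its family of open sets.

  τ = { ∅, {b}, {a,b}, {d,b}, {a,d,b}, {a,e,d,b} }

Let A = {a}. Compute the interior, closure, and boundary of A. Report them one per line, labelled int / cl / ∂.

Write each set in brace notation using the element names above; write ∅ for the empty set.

int(A) = ∅
cl(A)  = {a,e}
∂A     = {a,e}

interior: largest open inside A is ∅ (from ∅)
cl via duality: int({e,d,b}) = {d,b}, so X∖{d,b} = {a,e}
cl∖int = {a,e}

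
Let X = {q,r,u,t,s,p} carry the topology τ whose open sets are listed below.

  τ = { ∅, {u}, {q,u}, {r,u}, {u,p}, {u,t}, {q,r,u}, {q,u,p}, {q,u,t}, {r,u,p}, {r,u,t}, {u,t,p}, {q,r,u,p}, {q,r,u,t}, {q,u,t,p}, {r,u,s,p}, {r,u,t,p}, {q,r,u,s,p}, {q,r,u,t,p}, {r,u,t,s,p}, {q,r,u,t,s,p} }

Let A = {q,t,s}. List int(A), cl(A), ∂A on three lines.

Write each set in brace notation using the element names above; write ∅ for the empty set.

int(A) = ∅
cl(A)  = {q,t,s}
∂A     = {q,t,s}

interior: largest open inside A is ∅ (from ∅)
cl via duality: int({r,u,p}) = {r,u,p}, so X∖{r,u,p} = {q,t,s}
cl∖int = {q,t,s}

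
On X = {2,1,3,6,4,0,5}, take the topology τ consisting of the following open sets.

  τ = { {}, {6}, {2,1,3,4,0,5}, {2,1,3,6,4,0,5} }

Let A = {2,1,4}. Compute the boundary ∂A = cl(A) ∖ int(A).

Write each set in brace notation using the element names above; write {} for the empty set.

open subsets of A: {}; so int(A) = {}
closure: X∖int(X∖A) = X∖{6} = {2,1,3,4,0,5}
∂A = {2,1,3,4,0,5} minus {} = {2,1,3,4,0,5}

{2,1,3,4,0,5}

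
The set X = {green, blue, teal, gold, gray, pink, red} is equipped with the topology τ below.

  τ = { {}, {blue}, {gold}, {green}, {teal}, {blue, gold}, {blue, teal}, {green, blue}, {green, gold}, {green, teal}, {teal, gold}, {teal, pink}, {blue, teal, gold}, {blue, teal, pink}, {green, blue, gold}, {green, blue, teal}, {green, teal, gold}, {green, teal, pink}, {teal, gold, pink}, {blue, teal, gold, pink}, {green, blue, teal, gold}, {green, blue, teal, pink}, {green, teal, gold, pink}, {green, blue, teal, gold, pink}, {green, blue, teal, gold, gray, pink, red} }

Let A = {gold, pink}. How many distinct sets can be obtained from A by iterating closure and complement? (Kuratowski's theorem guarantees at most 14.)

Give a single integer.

complement {green, blue, teal, gray, red}; its interior {green, blue, teal}; cl(A) = X∖{green, blue, teal} = {gold, gray, pink, red}
With k = closure, c = complement:
  1. A     = {gold, pink}
  2. kA    = {gold, gray, pink, red}
  3. cA    = {green, blue, teal, gray, red}
  4. ckA   = {green, blue, teal}
  5. kcA   = {green, blue, teal, gray, pink, red}
  6. ckcA  = {gold}
  7. kckcA = {gold, gray, red}
  8. ckckcA = {green, blue, teal, pink}
k, c of each give nothing new

8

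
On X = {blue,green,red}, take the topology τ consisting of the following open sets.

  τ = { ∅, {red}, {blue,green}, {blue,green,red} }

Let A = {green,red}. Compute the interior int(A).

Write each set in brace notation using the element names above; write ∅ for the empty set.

{red}

open subsets of A: ∅, {red}; so int(A) = {red}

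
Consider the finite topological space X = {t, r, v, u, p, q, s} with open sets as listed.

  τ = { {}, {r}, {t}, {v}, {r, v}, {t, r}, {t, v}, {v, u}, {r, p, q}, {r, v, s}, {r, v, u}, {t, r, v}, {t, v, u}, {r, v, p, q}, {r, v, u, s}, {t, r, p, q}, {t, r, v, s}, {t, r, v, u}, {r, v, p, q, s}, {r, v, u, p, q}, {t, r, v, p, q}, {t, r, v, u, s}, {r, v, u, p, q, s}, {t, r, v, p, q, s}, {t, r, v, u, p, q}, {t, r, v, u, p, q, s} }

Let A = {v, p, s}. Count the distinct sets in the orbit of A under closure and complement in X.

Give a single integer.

cl via duality: int({t, r, u, q}) = {t, r}, so X∖{t, r} = {v, u, p, q, s}
Write k for closure, c for complement:
  1. A     = {v, p, s}
  2. kA    = {v, u, p, q, s}
  3. cA    = {t, r, u, q}
  4. ckA   = {t, r}
  5. kcA   = {t, r, u, p, q, s}
  6. kckA  = {t, r, p, q, s}
  7. ckcA  = {v}
  8. ckckA = {v, u}
  9. kckcA = {v, u, s}
  10. ckckcA = {t, r, p, q}
applying k or c yields no new set

10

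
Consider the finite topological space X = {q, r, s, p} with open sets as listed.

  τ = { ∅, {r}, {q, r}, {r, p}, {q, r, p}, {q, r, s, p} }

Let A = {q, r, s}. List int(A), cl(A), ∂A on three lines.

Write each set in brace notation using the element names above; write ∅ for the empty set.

interior: largest open inside A is {q, r} (from ∅, {r}, {q, r})
cl via duality: int({p}) = ∅, so X∖∅ = {q, r, s, p}
cl∖int = {s, p}

int(A) = {q, r}
cl(A)  = {q, r, s, p}
∂A     = {s, p}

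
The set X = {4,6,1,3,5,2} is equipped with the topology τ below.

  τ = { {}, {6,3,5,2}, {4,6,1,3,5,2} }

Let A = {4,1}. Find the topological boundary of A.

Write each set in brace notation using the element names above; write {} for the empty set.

{4,1}

open subsets of A: {}; so int(A) = {}
closure: X∖int(X∖A) = X∖{6,3,5,2} = {4,1}
∂A = {4,1} minus {} = {4,1}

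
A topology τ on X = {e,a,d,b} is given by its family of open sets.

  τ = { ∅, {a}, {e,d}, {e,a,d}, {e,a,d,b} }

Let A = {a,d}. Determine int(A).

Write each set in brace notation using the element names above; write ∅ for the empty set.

U open, U⊆A: ∅, {a}. int(A) = ⋃ = {a}

{a}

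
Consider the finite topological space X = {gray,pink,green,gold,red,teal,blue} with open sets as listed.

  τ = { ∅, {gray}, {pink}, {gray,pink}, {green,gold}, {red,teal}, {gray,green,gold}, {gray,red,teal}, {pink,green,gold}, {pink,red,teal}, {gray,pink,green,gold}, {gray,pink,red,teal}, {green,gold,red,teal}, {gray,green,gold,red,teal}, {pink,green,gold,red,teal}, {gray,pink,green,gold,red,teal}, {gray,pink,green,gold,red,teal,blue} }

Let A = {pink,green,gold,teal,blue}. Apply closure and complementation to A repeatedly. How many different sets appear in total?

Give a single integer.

closure: X∖int(X∖A) = X∖{gray} = {pink,green,gold,red,teal,blue}
Let k=closure and c=complement:
  1. A     = {pink,green,gold,teal,blue}
  2. kA    = {pink,green,gold,red,teal,blue}
  3. cA    = {gray,red}
  4. ckA   = {gray}
  5. kcA   = {gray,red,teal,blue}
  6. kckA  = {gray,blue}
  7. ckcA  = {pink,green,gold}
  8. ckckA = {pink,green,gold,red,teal}
  9. kckcA = {pink,green,gold,blue}
  10. ckckcA = {gray,red,teal}
— saturated at 10

10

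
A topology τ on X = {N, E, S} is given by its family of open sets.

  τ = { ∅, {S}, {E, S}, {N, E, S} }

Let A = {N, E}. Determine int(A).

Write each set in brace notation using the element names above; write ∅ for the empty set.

opens ⊆ A: ∅; union → int = ∅

∅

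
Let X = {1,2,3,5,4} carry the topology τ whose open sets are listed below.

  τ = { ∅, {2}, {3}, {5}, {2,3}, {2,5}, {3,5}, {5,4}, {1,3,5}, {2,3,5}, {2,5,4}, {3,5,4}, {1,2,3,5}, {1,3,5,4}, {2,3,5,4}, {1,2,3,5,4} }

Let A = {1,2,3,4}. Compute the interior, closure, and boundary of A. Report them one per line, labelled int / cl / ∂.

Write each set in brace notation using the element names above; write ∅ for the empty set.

int(A) = {2,3}
cl(A)  = {1,2,3,4}
∂A     = {1,4}

open subsets of A: ∅, {2}, {3}, {2,3}; so int(A) = {2,3}
closure: X∖int(X∖A) = X∖{5} = {1,2,3,4}
∂A = {1,2,3,4} minus {2,3} = {1,4}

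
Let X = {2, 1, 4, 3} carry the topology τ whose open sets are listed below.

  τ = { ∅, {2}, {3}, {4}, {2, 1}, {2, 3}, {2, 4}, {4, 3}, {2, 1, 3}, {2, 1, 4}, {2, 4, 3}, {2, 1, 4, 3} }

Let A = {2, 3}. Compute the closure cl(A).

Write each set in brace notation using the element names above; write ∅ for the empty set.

complement {1, 4}; its interior {4}; cl(A) = X∖{4} = {2, 1, 3}

{2, 1, 3}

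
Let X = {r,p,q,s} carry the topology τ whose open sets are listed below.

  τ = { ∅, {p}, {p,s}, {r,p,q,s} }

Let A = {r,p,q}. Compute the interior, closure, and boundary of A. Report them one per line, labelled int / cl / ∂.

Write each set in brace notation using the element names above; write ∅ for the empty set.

interior: largest open inside A is {p} (from ∅, {p})
cl via duality: int({s}) = ∅, so X∖∅ = {r,p,q,s}
cl∖int = {r,q,s}

int(A) = {p}
cl(A)  = {r,p,q,s}
∂A     = {r,q,s}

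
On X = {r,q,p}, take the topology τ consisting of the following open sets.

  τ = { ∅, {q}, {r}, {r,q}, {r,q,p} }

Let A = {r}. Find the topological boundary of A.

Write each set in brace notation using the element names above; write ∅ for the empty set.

{p}

U open, U⊆A: ∅, {r}. int(A) = ⋃ = {r}
X∖A={q,p}, int(X∖A)={q}, hence cl(A)={r,p}
∂A: remove int from cl → {p}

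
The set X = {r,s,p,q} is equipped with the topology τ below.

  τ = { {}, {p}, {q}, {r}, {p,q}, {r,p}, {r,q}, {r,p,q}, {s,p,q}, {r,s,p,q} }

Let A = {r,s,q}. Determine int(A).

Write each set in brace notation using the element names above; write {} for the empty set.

{r,q}

opens ⊆ A: {}, {q}, {r}, {r,q}; union → int = {r,q}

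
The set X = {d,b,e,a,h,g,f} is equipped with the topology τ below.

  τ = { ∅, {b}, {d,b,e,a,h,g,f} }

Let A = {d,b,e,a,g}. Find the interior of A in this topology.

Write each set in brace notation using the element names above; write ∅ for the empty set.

U open, U⊆A: ∅, {b}. int(A) = ⋃ = {b}

{b}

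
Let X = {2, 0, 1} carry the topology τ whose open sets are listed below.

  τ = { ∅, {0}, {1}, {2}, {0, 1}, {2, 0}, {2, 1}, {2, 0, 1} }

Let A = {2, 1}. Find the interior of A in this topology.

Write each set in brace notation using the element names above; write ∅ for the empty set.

{2, 1}

interior: largest open inside A is {2, 1} (from ∅, {2}, {1}, {2, 1})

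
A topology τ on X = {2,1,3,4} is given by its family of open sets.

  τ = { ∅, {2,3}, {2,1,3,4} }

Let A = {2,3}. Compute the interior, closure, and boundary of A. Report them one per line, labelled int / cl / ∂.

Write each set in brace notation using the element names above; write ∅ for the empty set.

int(A) = {2,3}
cl(A)  = {2,1,3,4}
∂A     = {1,4}

U open, U⊆A: ∅, {2,3}. int(A) = ⋃ = {2,3}
X∖A={1,4}, int(X∖A)=∅, hence cl(A)={2,1,3,4}
∂A: remove int from cl → {1,4}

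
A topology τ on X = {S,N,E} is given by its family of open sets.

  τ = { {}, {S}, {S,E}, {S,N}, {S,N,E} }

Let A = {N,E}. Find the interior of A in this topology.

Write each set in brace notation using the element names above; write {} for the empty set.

open subsets of A: {}; so int(A) = {}

{}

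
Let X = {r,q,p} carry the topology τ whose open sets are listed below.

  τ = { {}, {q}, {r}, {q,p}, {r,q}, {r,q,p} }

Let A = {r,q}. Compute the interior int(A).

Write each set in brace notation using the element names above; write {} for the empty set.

{r,q}

interior: largest open inside A is {r,q} (from {}, {q}, {r}, {r,q})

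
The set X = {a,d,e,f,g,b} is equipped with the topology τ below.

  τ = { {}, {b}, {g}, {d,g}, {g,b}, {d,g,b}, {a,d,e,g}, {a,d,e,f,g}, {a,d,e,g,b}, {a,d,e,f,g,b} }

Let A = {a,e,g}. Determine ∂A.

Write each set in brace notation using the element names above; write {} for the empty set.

{a,d,e,f}

opens ⊆ A: {}, {g}; union → int = {g}
complement {d,f,b}; its interior {b}; cl(A) = X∖{b} = {a,d,e,f,g}
boundary = {a,d,e,f,g} ∖ {g} = {a,d,e,f}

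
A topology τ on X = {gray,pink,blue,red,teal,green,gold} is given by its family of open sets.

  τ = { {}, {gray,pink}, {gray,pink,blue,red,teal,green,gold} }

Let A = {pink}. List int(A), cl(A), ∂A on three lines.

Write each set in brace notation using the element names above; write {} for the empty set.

int(A) = {}
cl(A)  = {gray,pink,blue,red,teal,green,gold}
∂A     = {gray,pink,blue,red,teal,green,gold}

open subsets of A: {}; so int(A) = {}
closure: X∖int(X∖A) = X∖{} = {gray,pink,blue,red,teal,green,gold}
∂A = {gray,pink,blue,red,teal,green,gold} minus {} = {gray,pink,blue,red,teal,green,gold}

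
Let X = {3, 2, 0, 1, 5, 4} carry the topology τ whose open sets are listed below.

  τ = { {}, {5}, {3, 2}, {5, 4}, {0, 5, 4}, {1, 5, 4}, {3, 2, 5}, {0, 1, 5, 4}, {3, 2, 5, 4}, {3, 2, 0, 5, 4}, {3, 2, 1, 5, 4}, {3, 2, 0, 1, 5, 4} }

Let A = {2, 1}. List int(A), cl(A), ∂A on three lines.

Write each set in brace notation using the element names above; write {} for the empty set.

open subsets of A: {}; so int(A) = {}
closure: X∖int(X∖A) = X∖{0, 5, 4} = {3, 2, 1}
∂A = {3, 2, 1} minus {} = {3, 2, 1}

int(A) = {}
cl(A)  = {3, 2, 1}
∂A     = {3, 2, 1}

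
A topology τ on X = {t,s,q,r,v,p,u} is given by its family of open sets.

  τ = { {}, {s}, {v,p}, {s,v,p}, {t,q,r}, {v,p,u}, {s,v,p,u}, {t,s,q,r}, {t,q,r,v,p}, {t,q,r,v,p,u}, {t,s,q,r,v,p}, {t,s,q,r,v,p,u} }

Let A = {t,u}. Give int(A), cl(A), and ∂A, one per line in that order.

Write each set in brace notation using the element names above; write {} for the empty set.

int(A) = {}
cl(A)  = {t,q,r,u}
∂A     = {t,q,r,u}

U open, U⊆A: {}. int(A) = ⋃ = {}
X∖A={s,q,r,v,p}, int(X∖A)={s,v,p}, hence cl(A)={t,q,r,u}
∂A: remove int from cl → {t,q,r,u}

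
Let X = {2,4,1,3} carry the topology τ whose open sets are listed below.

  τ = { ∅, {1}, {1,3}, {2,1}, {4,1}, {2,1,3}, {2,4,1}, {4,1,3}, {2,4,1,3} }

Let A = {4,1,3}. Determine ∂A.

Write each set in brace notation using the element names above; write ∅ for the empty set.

opens ⊆ A: ∅, {1}, {1,3}, {4,1}, {4,1,3}; union → int = {4,1,3}
complement {2}; its interior ∅; cl(A) = X∖∅ = {2,4,1,3}
boundary = {2,4,1,3} ∖ {4,1,3} = {2}

{2}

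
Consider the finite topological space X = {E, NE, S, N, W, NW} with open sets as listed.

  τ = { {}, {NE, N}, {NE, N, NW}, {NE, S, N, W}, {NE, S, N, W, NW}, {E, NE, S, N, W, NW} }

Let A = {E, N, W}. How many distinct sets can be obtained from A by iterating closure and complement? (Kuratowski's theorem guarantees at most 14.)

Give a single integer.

closure: X∖int(X∖A) = X∖{} = {E, NE, S, N, W, NW}
Let k=closure and c=complement:
  1. A     = {E, N, W}
  2. kA    = {E, NE, S, N, W, NW}
  3. cA    = {NE, S, NW}
  4. ckA   = {}
— saturated at 4

4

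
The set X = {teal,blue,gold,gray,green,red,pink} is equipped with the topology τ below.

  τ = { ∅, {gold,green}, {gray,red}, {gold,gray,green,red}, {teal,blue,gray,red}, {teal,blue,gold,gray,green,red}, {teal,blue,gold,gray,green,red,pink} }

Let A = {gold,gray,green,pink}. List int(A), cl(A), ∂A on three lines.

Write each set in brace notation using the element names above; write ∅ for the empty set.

int(A) = {gold,green}
cl(A)  = {teal,blue,gold,gray,green,red,pink}
∂A     = {teal,blue,gray,red,pink}

interior: largest open inside A is {gold,green} (from ∅, {gold,green})
cl via duality: int({teal,blue,red}) = ∅, so X∖∅ = {teal,blue,gold,gray,green,red,pink}
cl∖int = {teal,blue,gray,red,pink}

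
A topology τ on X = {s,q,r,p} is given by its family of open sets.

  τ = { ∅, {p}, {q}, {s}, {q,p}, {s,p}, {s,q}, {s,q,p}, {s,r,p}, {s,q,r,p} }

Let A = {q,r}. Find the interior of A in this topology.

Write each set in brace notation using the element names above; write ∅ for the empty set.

{q}

interior: largest open inside A is {q} (from ∅, {q})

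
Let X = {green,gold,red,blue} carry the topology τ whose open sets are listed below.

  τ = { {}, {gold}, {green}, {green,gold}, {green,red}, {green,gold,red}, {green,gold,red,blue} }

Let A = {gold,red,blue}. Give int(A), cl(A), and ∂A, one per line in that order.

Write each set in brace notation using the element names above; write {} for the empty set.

int(A) = {gold}
cl(A)  = {gold,red,blue}
∂A     = {red,blue}

interior: largest open inside A is {gold} (from {}, {gold})
cl via duality: int({green}) = {green}, so X∖{green} = {gold,red,blue}
cl∖int = {red,blue}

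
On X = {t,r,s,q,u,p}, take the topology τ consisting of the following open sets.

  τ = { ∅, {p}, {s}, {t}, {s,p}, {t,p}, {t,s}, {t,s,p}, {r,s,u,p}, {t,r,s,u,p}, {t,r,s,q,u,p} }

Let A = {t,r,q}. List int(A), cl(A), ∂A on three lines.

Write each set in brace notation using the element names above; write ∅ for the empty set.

U open, U⊆A: ∅, {t}. int(A) = ⋃ = {t}
X∖A={s,u,p}, int(X∖A)={s,p}, hence cl(A)={t,r,q,u}
∂A: remove int from cl → {r,q,u}

int(A) = {t}
cl(A)  = {t,r,q,u}
∂A     = {r,q,u}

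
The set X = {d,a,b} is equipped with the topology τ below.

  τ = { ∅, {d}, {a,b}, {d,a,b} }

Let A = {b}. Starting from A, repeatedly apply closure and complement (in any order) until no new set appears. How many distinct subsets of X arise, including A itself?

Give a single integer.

6

X∖A={d,a}, int(X∖A)={d}, hence cl(A)={a,b}
Orbit (k=closure, c=complement):
  1. A     = {b}
  2. kA    = {a,b}
  3. cA    = {d,a}
  4. ckA   = {d}
  5. kcA   = {d,a,b}
  6. ckcA  = ∅
(closed under both — stop)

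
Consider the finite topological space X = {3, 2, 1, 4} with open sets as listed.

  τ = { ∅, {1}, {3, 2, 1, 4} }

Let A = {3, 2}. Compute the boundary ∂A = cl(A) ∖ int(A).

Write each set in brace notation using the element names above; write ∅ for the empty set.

U open, U⊆A: ∅. int(A) = ⋃ = ∅
X∖A={1, 4}, int(X∖A)={1}, hence cl(A)={3, 2, 4}
∂A: remove int from cl → {3, 2, 4}

{3, 2, 4}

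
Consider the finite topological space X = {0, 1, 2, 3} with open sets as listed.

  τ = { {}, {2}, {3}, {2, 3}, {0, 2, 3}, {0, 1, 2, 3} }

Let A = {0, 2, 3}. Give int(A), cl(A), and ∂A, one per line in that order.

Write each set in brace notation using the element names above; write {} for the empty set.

int(A) = {0, 2, 3}
cl(A)  = {0, 1, 2, 3}
∂A     = {1}

open subsets of A: {}, {2}, {3}, {2, 3}, {0, 2, 3}; so int(A) = {0, 2, 3}
closure: X∖int(X∖A) = X∖{} = {0, 1, 2, 3}
∂A = {0, 1, 2, 3} minus {0, 2, 3} = {1}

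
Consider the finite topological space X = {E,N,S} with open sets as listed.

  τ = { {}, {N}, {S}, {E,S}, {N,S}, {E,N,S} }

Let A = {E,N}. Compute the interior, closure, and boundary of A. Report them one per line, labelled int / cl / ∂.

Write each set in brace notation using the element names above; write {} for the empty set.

int(A) = {N}
cl(A)  = {E,N}
∂A     = {E}

interior: largest open inside A is {N} (from {}, {N})
cl via duality: int({S}) = {S}, so X∖{S} = {E,N}
cl∖int = {E}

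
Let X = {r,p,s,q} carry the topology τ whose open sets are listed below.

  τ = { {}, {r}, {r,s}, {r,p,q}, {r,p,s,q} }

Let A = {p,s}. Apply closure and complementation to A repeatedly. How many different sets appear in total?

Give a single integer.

complement {r,q}; its interior {r}; cl(A) = X∖{r} = {p,s,q}
With k = closure, c = complement:
  1. A     = {p,s}
  2. kA    = {p,s,q}
  3. cA    = {r,q}
  4. ckA   = {r}
  5. kcA   = {r,p,s,q}
  6. ckcA  = {}
k, c of each give nothing new

6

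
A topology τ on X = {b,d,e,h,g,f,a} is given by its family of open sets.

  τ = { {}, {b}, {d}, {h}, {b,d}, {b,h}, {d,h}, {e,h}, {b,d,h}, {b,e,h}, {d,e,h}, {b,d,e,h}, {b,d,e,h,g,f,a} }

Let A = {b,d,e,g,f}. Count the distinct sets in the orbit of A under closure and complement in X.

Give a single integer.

8

X∖A={h,a}, int(X∖A)={h}, hence cl(A)={b,d,e,g,f,a}
Orbit (k=closure, c=complement):
  1. A     = {b,d,e,g,f}
  2. kA    = {b,d,e,g,f,a}
  3. cA    = {h,a}
  4. ckA   = {h}
  5. kcA   = {e,h,g,f,a}
  6. ckcA  = {b,d}
  7. kckcA = {b,d,g,f,a}
  8. ckckcA = {e,h}
(closed under both — stop)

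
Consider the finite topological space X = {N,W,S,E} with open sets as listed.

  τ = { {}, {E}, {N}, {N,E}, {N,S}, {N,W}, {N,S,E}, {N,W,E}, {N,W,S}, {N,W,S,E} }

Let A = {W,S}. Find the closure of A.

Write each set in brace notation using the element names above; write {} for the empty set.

{W,S}

X∖A={N,E}, int(X∖A)={N,E}, hence cl(A)={W,S}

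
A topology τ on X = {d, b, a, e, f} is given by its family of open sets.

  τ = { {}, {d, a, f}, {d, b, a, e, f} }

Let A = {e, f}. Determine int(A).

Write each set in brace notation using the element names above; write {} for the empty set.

open subsets of A: {}; so int(A) = {}

{}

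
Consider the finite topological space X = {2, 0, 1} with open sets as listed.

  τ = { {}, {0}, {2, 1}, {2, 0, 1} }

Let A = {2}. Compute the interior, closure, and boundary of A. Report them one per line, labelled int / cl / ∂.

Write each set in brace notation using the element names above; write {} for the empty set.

int(A) = {}
cl(A)  = {2, 1}
∂A     = {2, 1}

U open, U⊆A: {}. int(A) = ⋃ = {}
X∖A={0, 1}, int(X∖A)={0}, hence cl(A)={2, 1}
∂A: remove int from cl → {2, 1}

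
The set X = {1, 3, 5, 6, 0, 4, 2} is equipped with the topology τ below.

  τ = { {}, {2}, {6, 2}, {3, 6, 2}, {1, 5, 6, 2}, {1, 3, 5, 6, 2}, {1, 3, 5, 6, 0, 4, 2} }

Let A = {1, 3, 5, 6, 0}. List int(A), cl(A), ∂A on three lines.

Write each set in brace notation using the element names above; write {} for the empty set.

U open, U⊆A: {}. int(A) = ⋃ = {}
X∖A={4, 2}, int(X∖A)={2}, hence cl(A)={1, 3, 5, 6, 0, 4}
∂A: remove int from cl → {1, 3, 5, 6, 0, 4}

int(A) = {}
cl(A)  = {1, 3, 5, 6, 0, 4}
∂A     = {1, 3, 5, 6, 0, 4}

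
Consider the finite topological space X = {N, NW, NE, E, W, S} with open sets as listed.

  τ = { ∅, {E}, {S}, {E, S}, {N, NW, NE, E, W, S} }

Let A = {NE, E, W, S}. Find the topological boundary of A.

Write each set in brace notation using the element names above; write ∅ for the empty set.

{N, NW, NE, W}

interior: largest open inside A is {E, S} (from ∅, {E}, {S}, {E, S})
cl via duality: int({N, NW}) = ∅, so X∖∅ = {N, NW, NE, E, W, S}
cl∖int = {N, NW, NE, W}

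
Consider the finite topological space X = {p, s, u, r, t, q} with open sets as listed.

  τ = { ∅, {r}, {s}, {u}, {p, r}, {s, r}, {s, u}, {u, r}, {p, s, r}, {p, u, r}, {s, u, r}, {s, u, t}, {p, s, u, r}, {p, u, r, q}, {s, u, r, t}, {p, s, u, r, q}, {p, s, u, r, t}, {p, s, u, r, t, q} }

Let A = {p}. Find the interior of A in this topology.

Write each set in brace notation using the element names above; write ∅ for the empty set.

open subsets of A: ∅; so int(A) = ∅

∅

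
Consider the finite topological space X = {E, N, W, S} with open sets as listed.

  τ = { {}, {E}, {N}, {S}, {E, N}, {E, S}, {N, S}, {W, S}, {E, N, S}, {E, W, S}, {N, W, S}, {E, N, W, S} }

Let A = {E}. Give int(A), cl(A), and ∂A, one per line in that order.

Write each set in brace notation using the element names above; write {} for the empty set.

int(A) = {E}
cl(A)  = {E}
∂A     = {}

U open, U⊆A: {}, {E}. int(A) = ⋃ = {E}
X∖A={N, W, S}, int(X∖A)={N, W, S}, hence cl(A)={E}
∂A: remove int from cl → {}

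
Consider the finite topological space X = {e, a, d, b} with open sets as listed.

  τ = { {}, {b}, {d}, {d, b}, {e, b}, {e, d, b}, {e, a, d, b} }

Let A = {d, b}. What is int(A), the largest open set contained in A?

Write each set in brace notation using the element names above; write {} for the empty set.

open subsets of A: {}, {d}, {b}, {d, b}; so int(A) = {d, b}

{d, b}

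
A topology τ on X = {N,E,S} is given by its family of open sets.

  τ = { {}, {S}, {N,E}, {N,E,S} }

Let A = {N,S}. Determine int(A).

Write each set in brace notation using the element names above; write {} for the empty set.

{S}

open subsets of A: {}, {S}; so int(A) = {S}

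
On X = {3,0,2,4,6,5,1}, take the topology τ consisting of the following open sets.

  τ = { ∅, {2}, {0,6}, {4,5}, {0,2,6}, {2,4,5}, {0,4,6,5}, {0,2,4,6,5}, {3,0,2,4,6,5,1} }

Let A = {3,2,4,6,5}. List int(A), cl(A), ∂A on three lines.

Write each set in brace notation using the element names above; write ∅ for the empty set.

U open, U⊆A: ∅, {2}, {4,5}, {2,4,5}. int(A) = ⋃ = {2,4,5}
X∖A={0,1}, int(X∖A)=∅, hence cl(A)={3,0,2,4,6,5,1}
∂A: remove int from cl → {3,0,6,1}

int(A) = {2,4,5}
cl(A)  = {3,0,2,4,6,5,1}
∂A     = {3,0,6,1}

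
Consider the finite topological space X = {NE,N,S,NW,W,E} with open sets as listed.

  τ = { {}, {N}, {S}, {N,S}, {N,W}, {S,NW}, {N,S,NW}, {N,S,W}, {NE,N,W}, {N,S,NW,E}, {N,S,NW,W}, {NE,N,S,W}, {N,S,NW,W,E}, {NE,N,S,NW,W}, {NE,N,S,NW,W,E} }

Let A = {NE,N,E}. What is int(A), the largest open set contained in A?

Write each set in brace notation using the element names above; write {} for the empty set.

U open, U⊆A: {}, {N}. int(A) = ⋃ = {N}

{N}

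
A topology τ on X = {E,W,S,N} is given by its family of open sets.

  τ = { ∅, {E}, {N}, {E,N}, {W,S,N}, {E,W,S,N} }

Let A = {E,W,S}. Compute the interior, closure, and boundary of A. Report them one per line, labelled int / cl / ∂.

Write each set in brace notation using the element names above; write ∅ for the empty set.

U open, U⊆A: ∅, {E}. int(A) = ⋃ = {E}
X∖A={N}, int(X∖A)={N}, hence cl(A)={E,W,S}
∂A: remove int from cl → {W,S}

int(A) = {E}
cl(A)  = {E,W,S}
∂A     = {W,S}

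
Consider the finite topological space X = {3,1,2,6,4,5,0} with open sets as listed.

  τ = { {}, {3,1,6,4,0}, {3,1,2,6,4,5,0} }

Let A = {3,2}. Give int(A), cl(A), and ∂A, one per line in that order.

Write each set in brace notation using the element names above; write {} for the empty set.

interior: largest open inside A is {} (from {})
cl via duality: int({1,6,4,5,0}) = {}, so X∖{} = {3,1,2,6,4,5,0}
cl∖int = {3,1,2,6,4,5,0}

int(A) = {}
cl(A)  = {3,1,2,6,4,5,0}
∂A     = {3,1,2,6,4,5,0}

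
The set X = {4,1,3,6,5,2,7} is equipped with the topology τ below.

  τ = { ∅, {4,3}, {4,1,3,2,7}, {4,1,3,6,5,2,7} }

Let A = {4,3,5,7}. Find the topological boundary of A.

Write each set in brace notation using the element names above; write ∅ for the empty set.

open subsets of A: ∅, {4,3}; so int(A) = {4,3}
closure: X∖int(X∖A) = X∖∅ = {4,1,3,6,5,2,7}
∂A = {4,1,3,6,5,2,7} minus {4,3} = {1,6,5,2,7}

{1,6,5,2,7}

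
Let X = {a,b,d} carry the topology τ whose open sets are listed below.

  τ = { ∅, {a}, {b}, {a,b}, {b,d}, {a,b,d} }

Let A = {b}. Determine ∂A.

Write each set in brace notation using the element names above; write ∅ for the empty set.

open subsets of A: ∅, {b}; so int(A) = {b}
closure: X∖int(X∖A) = X∖{a} = {b,d}
∂A = {b,d} minus {b} = {d}

{d}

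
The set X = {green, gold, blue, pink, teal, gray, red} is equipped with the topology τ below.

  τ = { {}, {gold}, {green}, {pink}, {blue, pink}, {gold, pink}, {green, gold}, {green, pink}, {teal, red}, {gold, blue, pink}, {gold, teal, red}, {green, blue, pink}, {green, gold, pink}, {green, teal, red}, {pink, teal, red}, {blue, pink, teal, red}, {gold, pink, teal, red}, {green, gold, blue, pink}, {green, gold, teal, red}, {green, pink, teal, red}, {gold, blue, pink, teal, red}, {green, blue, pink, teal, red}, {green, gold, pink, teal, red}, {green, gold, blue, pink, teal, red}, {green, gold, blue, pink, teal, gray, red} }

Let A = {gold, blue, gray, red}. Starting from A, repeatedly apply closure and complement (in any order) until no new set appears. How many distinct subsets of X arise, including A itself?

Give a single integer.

X∖A={green, pink, teal}, int(X∖A)={green, pink}, hence cl(A)={gold, blue, teal, gray, red}
Orbit (k=closure, c=complement):
  1. A     = {gold, blue, gray, red}
  2. kA    = {gold, blue, teal, gray, red}
  3. cA    = {green, pink, teal}
  4. ckA   = {green, pink}
  5. kcA   = {green, blue, pink, teal, gray, red}
  6. kckA  = {green, blue, pink, gray}
  7. ckcA  = {gold}
  8. ckckA = {gold, teal, red}
  9. kckcA = {gold, gray}
  10. kckckA = {gold, teal, gray, red}
  11. ckckcA = {green, blue, pink, teal, red}
  12. ckckckA = {green, blue, pink}
(closed under both — stop)

12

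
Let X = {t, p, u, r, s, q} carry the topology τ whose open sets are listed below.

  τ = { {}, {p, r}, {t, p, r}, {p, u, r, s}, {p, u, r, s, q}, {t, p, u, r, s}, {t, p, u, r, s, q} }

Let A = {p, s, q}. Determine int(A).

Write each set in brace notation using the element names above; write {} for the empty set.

U open, U⊆A: {}. int(A) = ⋃ = {}

{}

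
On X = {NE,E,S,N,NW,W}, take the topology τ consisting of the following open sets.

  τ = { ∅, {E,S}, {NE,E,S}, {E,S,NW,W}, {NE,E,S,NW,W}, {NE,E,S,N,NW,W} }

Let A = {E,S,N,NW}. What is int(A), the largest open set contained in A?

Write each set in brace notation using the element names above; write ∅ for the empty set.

opens ⊆ A: ∅, {E,S}; union → int = {E,S}

{E,S}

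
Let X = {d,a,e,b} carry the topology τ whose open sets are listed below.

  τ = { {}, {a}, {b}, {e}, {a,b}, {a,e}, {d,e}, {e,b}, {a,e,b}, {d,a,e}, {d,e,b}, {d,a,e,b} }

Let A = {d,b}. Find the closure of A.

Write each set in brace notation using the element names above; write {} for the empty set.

{d,b}

complement {a,e}; its interior {a,e}; cl(A) = X∖{a,e} = {d,b}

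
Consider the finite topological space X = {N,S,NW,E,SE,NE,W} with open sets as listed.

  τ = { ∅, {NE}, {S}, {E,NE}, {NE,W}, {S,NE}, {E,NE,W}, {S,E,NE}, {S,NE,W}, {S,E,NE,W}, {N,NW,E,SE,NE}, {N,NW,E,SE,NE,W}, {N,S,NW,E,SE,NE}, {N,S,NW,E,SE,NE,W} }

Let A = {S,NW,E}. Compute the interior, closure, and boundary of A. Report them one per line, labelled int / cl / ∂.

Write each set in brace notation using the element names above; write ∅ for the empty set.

int(A) = {S}
cl(A)  = {N,S,NW,E,SE}
∂A     = {N,NW,E,SE}

interior: largest open inside A is {S} (from ∅, {S})
cl via duality: int({N,SE,NE,W}) = {NE,W}, so X∖{NE,W} = {N,S,NW,E,SE}
cl∖int = {N,NW,E,SE}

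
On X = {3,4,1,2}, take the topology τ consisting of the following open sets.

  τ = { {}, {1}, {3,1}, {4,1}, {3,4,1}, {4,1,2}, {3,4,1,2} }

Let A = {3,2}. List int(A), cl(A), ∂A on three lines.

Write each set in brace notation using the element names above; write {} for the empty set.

int(A) = {}
cl(A)  = {3,2}
∂A     = {3,2}

open subsets of A: {}; so int(A) = {}
closure: X∖int(X∖A) = X∖{4,1} = {3,2}
∂A = {3,2} minus {} = {3,2}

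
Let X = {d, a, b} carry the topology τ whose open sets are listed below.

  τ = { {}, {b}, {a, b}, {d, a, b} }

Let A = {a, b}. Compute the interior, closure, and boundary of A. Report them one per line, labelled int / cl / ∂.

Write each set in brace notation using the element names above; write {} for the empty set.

open subsets of A: {}, {b}, {a, b}; so int(A) = {a, b}
closure: X∖int(X∖A) = X∖{} = {d, a, b}
∂A = {d, a, b} minus {a, b} = {d}

int(A) = {a, b}
cl(A)  = {d, a, b}
∂A     = {d}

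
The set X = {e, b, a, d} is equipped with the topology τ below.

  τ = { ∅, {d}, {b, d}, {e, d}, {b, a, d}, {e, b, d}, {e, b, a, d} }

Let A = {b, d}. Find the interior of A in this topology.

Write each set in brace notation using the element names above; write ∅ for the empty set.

opens ⊆ A: ∅, {d}, {b, d}; union → int = {b, d}

{b, d}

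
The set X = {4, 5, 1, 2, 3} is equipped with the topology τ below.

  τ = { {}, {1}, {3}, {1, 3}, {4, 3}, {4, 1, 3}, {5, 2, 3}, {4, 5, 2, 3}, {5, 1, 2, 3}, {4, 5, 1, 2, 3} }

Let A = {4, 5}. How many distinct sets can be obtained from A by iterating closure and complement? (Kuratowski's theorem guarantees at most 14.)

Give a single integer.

6

closure: X∖int(X∖A) = X∖{1, 3} = {4, 5, 2}
Let k=closure and c=complement:
  1. A     = {4, 5}
  2. kA    = {4, 5, 2}
  3. cA    = {1, 2, 3}
  4. ckA   = {1, 3}
  5. kcA   = {4, 5, 1, 2, 3}
  6. ckcA  = {}
— saturated at 6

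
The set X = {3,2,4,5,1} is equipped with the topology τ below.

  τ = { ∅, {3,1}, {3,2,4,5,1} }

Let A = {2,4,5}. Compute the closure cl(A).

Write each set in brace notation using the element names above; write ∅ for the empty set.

cl via duality: int({3,1}) = {3,1}, so X∖{3,1} = {2,4,5}

{2,4,5}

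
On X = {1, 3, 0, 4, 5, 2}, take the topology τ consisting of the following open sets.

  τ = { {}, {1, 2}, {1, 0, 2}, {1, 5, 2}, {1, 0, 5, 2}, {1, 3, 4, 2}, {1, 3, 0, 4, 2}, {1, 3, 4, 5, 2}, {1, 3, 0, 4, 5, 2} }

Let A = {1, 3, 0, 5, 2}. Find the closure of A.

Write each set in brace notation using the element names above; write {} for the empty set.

{1, 3, 0, 4, 5, 2}

closure: X∖int(X∖A) = X∖{} = {1, 3, 0, 4, 5, 2}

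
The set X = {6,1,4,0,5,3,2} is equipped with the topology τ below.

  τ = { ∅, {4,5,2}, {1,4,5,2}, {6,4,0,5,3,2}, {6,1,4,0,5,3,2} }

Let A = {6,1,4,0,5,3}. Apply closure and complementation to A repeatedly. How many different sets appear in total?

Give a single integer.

cl via duality: int({2}) = ∅, so X∖∅ = {6,1,4,0,5,3,2}
Write k for closure, c for complement:
  1. A     = {6,1,4,0,5,3}
  2. kA    = {6,1,4,0,5,3,2}
  3. cA    = {2}
  4. ckA   = ∅
applying k or c yields no new set

4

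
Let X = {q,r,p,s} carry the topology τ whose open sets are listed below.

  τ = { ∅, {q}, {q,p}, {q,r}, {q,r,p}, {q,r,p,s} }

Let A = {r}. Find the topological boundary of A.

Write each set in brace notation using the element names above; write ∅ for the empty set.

{r,s}

U open, U⊆A: ∅. int(A) = ⋃ = ∅
X∖A={q,p,s}, int(X∖A)={q,p}, hence cl(A)={r,s}
∂A: remove int from cl → {r,s}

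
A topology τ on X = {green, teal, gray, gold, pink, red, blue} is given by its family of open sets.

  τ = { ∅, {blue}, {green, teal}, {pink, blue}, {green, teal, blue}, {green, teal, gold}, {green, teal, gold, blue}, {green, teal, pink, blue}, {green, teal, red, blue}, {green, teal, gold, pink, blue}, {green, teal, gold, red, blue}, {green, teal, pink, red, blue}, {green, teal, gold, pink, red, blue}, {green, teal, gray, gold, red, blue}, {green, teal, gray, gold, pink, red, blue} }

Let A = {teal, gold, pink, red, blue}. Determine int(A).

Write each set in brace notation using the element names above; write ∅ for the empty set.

{pink, blue}

opens ⊆ A: ∅, {blue}, {pink, blue}; union → int = {pink, blue}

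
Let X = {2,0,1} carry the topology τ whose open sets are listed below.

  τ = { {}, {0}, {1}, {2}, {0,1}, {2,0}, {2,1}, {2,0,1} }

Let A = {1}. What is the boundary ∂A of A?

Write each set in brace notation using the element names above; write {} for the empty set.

open subsets of A: {}, {1}; so int(A) = {1}
closure: X∖int(X∖A) = X∖{2,0} = {1}
∂A = {1} minus {1} = {}

{}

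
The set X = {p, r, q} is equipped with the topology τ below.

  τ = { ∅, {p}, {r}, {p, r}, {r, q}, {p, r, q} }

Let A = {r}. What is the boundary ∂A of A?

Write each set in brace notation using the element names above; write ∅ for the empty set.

interior: largest open inside A is {r} (from ∅, {r})
cl via duality: int({p, q}) = {p}, so X∖{p} = {r, q}
cl∖int = {q}

{q}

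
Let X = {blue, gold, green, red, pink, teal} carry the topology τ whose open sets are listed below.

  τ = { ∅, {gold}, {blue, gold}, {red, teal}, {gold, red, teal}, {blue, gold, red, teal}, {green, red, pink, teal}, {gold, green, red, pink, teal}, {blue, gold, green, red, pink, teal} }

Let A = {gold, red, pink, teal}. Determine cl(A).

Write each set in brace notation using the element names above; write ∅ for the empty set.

X∖A={blue, green}, int(X∖A)=∅, hence cl(A)={blue, gold, green, red, pink, teal}

{blue, gold, green, red, pink, teal}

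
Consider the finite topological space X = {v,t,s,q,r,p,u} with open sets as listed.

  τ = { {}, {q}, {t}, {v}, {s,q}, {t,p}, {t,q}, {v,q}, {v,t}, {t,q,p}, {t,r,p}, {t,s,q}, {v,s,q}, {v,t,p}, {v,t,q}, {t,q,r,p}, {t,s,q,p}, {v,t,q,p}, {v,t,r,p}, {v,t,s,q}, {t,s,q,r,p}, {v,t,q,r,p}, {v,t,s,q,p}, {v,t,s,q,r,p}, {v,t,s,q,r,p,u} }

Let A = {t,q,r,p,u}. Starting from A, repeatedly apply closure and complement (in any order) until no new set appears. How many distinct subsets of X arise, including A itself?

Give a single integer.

8

cl via duality: int({v,s}) = {v}, so X∖{v} = {t,s,q,r,p,u}
Write k for closure, c for complement:
  1. A     = {t,q,r,p,u}
  2. kA    = {t,s,q,r,p,u}
  3. cA    = {v,s}
  4. ckA   = {v}
  5. kcA   = {v,s,u}
  6. kckA  = {v,u}
  7. ckcA  = {t,q,r,p}
  8. ckckA = {t,s,q,r,p}
applying k or c yields no new set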